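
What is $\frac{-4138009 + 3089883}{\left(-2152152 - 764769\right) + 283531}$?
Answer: $\frac{524063}{1316695} \approx 0.39801$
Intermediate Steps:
$\frac{-4138009 + 3089883}{\left(-2152152 - 764769\right) + 283531} = - \frac{1048126}{\left(-2152152 - 764769\right) + 283531} = - \frac{1048126}{-2916921 + 283531} = - \frac{1048126}{-2633390} = \left(-1048126\right) \left(- \frac{1}{2633390}\right) = \frac{524063}{1316695}$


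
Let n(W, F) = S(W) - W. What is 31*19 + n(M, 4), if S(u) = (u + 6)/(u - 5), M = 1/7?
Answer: 139847/238 ≈ 587.59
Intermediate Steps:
M = ⅐ ≈ 0.14286
S(u) = (6 + u)/(-5 + u)
n(W, F) = -W + (6 + W)/(-5 + W) (n(W, F) = (6 + W)/(-5 + W) - W = -W + (6 + W)/(-5 + W))
31*19 + n(M, 4) = 31*19 + (6 + ⅐ - 1*⅐*(-5 + ⅐))/(-5 + ⅐) = 589 + (6 + ⅐ - 1*⅐*(-34/7))/(-34/7) = 589 - 7*(6 + ⅐ + 34/49)/34 = 589 - 7/34*335/49 = 589 - 335/238 = 139847/238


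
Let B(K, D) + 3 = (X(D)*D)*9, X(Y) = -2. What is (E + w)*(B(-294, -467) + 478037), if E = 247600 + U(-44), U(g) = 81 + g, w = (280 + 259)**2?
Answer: 261781577520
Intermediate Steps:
w = 290521 (w = 539**2 = 290521)
B(K, D) = -3 - 18*D (B(K, D) = -3 - 2*D*9 = -3 - 18*D)
E = 247637 (E = 247600 + (81 - 44) = 247600 + 37 = 247637)
(E + w)*(B(-294, -467) + 478037) = (247637 + 290521)*((-3 - 18*(-467)) + 478037) = 538158*((-3 + 8406) + 478037) = 538158*(8403 + 478037) = 538158*486440 = 261781577520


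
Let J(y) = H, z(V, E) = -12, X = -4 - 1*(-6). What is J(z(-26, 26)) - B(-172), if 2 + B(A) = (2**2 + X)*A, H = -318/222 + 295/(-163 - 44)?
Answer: 7897520/7659 ≈ 1031.1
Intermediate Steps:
X = 2 (X = -4 + 6 = 2)
H = -21886/7659 (H = -318*1/222 + 295/(-207) = -53/37 + 295*(-1/207) = -53/37 - 295/207 = -21886/7659 ≈ -2.8576)
J(y) = -21886/7659
B(A) = -2 + 6*A (B(A) = -2 + (2**2 + 2)*A = -2 + (4 + 2)*A = -2 + 6*A)
J(z(-26, 26)) - B(-172) = -21886/7659 - (-2 + 6*(-172)) = -21886/7659 - (-2 - 1032) = -21886/7659 - 1*(-1034) = -21886/7659 + 1034 = 7897520/7659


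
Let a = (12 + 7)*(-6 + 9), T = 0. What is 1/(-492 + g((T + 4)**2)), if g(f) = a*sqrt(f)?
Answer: -1/264 ≈ -0.0037879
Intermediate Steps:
a = 57 (a = 19*3 = 57)
g(f) = 57*sqrt(f)
1/(-492 + g((T + 4)**2)) = 1/(-492 + 57*sqrt((0 + 4)**2)) = 1/(-492 + 57*sqrt(4**2)) = 1/(-492 + 57*sqrt(16)) = 1/(-492 + 57*4) = 1/(-492 + 228) = 1/(-264) = -1/264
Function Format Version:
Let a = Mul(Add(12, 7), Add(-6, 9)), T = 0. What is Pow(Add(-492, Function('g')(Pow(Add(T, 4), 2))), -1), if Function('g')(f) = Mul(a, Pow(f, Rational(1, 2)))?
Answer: Rational(-1, 264) ≈ -0.0037879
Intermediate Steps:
a = 57 (a = Mul(19, 3) = 57)
Function('g')(f) = Mul(57, Pow(f, Rational(1, 2)))
Pow(Add(-492, Function('g')(Pow(Add(T, 4), 2))), -1) = Pow(Add(-492, Mul(57, Pow(Pow(Add(0, 4), 2), Rational(1, 2)))), -1) = Pow(Add(-492, Mul(57, Pow(Pow(4, 2), Rational(1, 2)))), -1) = Pow(Add(-492, Mul(57, Pow(16, Rational(1, 2)))), -1) = Pow(Add(-492, Mul(57, 4)), -1) = Pow(Add(-492, 228), -1) = Pow(-264, -1) = Rational(-1, 264)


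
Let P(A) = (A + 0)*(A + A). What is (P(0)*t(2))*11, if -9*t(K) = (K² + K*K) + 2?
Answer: 0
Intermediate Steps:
t(K) = -2/9 - 2*K²/9 (t(K) = -((K² + K*K) + 2)/9 = -((K² + K²) + 2)/9 = -(2*K² + 2)/9 = -(2 + 2*K²)/9 = -2/9 - 2*K²/9)
P(A) = 2*A² (P(A) = A*(2*A) = 2*A²)
(P(0)*t(2))*11 = ((2*0²)*(-2/9 - 2/9*2²))*11 = ((2*0)*(-2/9 - 2/9*4))*11 = (0*(-2/9 - 8/9))*11 = (0*(-10/9))*11 = 0*11 = 0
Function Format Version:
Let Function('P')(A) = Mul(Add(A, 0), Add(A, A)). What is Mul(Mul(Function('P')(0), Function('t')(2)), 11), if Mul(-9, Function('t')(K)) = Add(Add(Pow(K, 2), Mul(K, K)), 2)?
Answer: 0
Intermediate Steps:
Function('t')(K) = Add(Rational(-2, 9), Mul(Rational(-2, 9), Pow(K, 2))) (Function('t')(K) = Mul(Rational(-1, 9), Add(Add(Pow(K, 2), Mul(K, K)), 2)) = Mul(Rational(-1, 9), Add(Add(Pow(K, 2), Pow(K, 2)), 2)) = Mul(Rational(-1, 9), Add(Mul(2, Pow(K, 2)), 2)) = Mul(Rational(-1, 9), Add(2, Mul(2, Pow(K, 2)))) = Add(Rational(-2, 9), Mul(Rational(-2, 9), Pow(K, 2))))
Function('P')(A) = Mul(2, Pow(A, 2)) (Function('P')(A) = Mul(A, Mul(2, A)) = Mul(2, Pow(A, 2)))
Mul(Mul(Function('P')(0), Function('t')(2)), 11) = Mul(Mul(Mul(2, Pow(0, 2)), Add(Rational(-2, 9), Mul(Rational(-2, 9), Pow(2, 2)))), 11) = Mul(Mul(Mul(2, 0), Add(Rational(-2, 9), Mul(Rational(-2, 9), 4))), 11) = Mul(Mul(0, Add(Rational(-2, 9), Rational(-8, 9))), 11) = Mul(Mul(0, Rational(-10, 9)), 11) = Mul(0, 11) = 0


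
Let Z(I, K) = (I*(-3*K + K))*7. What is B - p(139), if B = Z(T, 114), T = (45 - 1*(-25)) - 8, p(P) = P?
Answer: -99091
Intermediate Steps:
T = 62 (T = (45 + 25) - 8 = 70 - 8 = 62)
Z(I, K) = -14*I*K (Z(I, K) = (I*(-2*K))*7 = -2*I*K*7 = -14*I*K)
B = -98952 (B = -14*62*114 = -98952)
B - p(139) = -98952 - 1*139 = -98952 - 139 = -99091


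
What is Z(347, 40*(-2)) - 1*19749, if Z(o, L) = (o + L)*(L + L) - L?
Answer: -62389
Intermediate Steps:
Z(o, L) = -L + 2*L*(L + o) (Z(o, L) = (L + o)*(2*L) - L = 2*L*(L + o) - L = -L + 2*L*(L + o))
Z(347, 40*(-2)) - 1*19749 = (40*(-2))*(-1 + 2*(40*(-2)) + 2*347) - 1*19749 = -80*(-1 + 2*(-80) + 694) - 19749 = -80*(-1 - 160 + 694) - 19749 = -80*533 - 19749 = -42640 - 19749 = -62389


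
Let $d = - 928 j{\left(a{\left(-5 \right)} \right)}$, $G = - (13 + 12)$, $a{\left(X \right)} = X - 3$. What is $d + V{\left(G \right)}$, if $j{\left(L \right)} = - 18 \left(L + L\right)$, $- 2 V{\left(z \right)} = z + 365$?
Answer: $-267434$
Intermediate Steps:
$a{\left(X \right)} = -3 + X$
$G = -25$ ($G = \left(-1\right) 25 = -25$)
$V{\left(z \right)} = - \frac{365}{2} - \frac{z}{2}$ ($V{\left(z \right)} = - \frac{z + 365}{2} = - \frac{365 + z}{2} = - \frac{365}{2} - \frac{z}{2}$)
$j{\left(L \right)} = - 36 L$ ($j{\left(L \right)} = - 18 \cdot 2 L = - 36 L$)
$d = -267264$ ($d = - 928 \left(- 36 \left(-3 - 5\right)\right) = - 928 \left(\left(-36\right) \left(-8\right)\right) = \left(-928\right) 288 = -267264$)
$d + V{\left(G \right)} = -267264 - 170 = -267434$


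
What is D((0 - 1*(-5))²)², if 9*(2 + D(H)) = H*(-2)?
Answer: 4624/81 ≈ 57.086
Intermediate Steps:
D(H) = -2 - 2*H/9 (D(H) = -2 + (H*(-2))/9 = -2 + (-2*H)/9 = -2 - 2*H/9)
D((0 - 1*(-5))²)² = (-2 - 2*(0 - 1*(-5))²/9)² = (-2 - 2*(0 + 5)²/9)² = (-2 - 2/9*5²)² = (-2 - 2/9*25)² = (-2 - 50/9)² = (-68/9)² = 4624/81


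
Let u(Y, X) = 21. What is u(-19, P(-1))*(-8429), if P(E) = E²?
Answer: -177009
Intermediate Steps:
u(-19, P(-1))*(-8429) = 21*(-8429) = -177009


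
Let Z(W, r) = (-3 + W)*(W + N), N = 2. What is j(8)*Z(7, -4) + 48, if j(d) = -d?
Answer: -240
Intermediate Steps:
Z(W, r) = (-3 + W)*(2 + W) (Z(W, r) = (-3 + W)*(W + 2) = (-3 + W)*(2 + W))
j(8)*Z(7, -4) + 48 = (-1*8)*(-6 + 7² - 1*7) + 48 = -8*(-6 + 49 - 7) + 48 = -8*36 + 48 = -288 + 48 = -240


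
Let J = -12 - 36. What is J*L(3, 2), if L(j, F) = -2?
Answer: 96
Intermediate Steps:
J = -48
J*L(3, 2) = -48*(-2) = 96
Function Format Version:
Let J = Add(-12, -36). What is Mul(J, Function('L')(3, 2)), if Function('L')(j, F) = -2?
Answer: 96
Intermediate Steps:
J = -48
Mul(J, Function('L')(3, 2)) = Mul(-48, -2) = 96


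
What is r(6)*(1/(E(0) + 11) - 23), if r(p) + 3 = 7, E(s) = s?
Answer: -1008/11 ≈ -91.636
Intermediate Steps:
r(p) = 4 (r(p) = -3 + 7 = 4)
r(6)*(1/(E(0) + 11) - 23) = 4*(1/(0 + 11) - 23) = 4*(1/11 - 23) = 4*(-252/11) = -1008/11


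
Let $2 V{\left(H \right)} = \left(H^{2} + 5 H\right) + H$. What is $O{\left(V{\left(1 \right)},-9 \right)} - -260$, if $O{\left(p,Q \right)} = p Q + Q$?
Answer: $\frac{439}{2} \approx 219.5$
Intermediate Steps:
$V{\left(H \right)} = \frac{H^{2}}{2} + 3 H$ ($V{\left(H \right)} = \frac{\left(H^{2} + 5 H\right) + H}{2} = \frac{H^{2} + 6 H}{2} = \frac{H^{2}}{2} + 3 H$)
$O{\left(p,Q \right)} = Q + Q p$ ($O{\left(p,Q \right)} = Q p + Q = Q + Q p$)
$O{\left(V{\left(1 \right)},-9 \right)} - -260 = - 9 \left(1 + \frac{1}{2} \cdot 1 \left(6 + 1\right)\right) - -260 = - 9 \left(1 + \frac{1}{2} \cdot 1 \cdot 7\right) + 260 = - 9 \left(1 + \frac{7}{2}\right) + 260 = \left(-9\right) \frac{9}{2} + 260 = - \frac{81}{2} + 260 = \frac{439}{2}$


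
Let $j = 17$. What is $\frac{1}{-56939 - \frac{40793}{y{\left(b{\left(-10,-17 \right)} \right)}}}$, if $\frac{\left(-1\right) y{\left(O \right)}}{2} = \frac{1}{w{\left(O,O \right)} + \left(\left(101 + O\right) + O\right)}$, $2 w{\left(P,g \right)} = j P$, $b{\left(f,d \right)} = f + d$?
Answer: $- \frac{4}{15117201} \approx -2.646 \cdot 10^{-7}$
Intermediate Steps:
$b{\left(f,d \right)} = d + f$
$w{\left(P,g \right)} = \frac{17 P}{2}$
$y{\left(O \right)} = - \frac{2}{101 + \frac{21 O}{2}}$ ($y{\left(O \right)} = - \frac{2}{\frac{17 O}{2} + \left(\left(101 + O\right) + O\right)} = - \frac{2}{\frac{17 O}{2} + \left(101 + 2 O\right)} = - \frac{2}{101 + \frac{21 O}{2}}$)
$\frac{1}{-56939 - \frac{40793}{y{\left(b{\left(-10,-17 \right)} \right)}}} = \frac{1}{-56939 - \frac{40793}{\left(-4\right) \frac{1}{202 + 21 \left(-17 - 10\right)}}} = \frac{1}{-56939 - \frac{40793}{\left(-4\right) \frac{1}{202 + 21 \left(-27\right)}}} = \frac{1}{-56939 - \frac{40793}{\left(-4\right) \frac{1}{202 - 567}}} = \frac{1}{-56939 - \frac{40793}{\left(-4\right) \frac{1}{-365}}} = \frac{1}{-56939 - \frac{40793}{\left(-4\right) \left(- \frac{1}{365}\right)}} = \frac{1}{-56939 - \frac{40793}{\frac{4}{365}}} = \frac{1}{-56939 - \frac{14889445}{4}} = \frac{1}{- \frac{15117201}{4}} = - \frac{4}{15117201}$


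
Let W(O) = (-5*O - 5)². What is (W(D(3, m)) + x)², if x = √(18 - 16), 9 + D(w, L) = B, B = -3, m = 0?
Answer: (3025 + √2)² ≈ 9.1592e+6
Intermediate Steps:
D(w, L) = -12 (D(w, L) = -9 - 3 = -12)
x = √2 ≈ 1.4142
W(O) = (-5 - 5*O)²
(W(D(3, m)) + x)² = (25*(1 - 12)² + √2)² = (25*(-11)² + √2)² = (25*121 + √2)² = (3025 + √2)²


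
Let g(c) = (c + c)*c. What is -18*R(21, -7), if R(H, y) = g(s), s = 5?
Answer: -900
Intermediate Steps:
g(c) = 2*c**2 (g(c) = (2*c)*c = 2*c**2)
R(H, y) = 50 (R(H, y) = 2*5**2 = 2*25 = 50)
-18*R(21, -7) = -18*50 = -900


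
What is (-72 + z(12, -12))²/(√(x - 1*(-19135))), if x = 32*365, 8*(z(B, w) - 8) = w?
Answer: 17161*√30815/123260 ≈ 24.440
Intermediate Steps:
z(B, w) = 8 + w/8
x = 11680
(-72 + z(12, -12))²/(√(x - 1*(-19135))) = (-72 + (8 + (⅛)*(-12)))²/(√(11680 - 1*(-19135))) = (-72 + (8 - 3/2))²/(√(11680 + 19135)) = (-72 + 13/2)²/(√30815) = (-131/2)²*(√30815/30815) = 17161*(√30815/30815)/4 = 17161*√30815/123260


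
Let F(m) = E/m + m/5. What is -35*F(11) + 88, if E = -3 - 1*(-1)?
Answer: 191/11 ≈ 17.364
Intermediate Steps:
E = -2 (E = -3 + 1 = -2)
F(m) = -2/m + m/5
-35*F(11) + 88 = -35*(-2/11 + (1/5)*11) + 88 = -35*(-2*1/11 + 11/5) + 88 = -35*(-2/11 + 11/5) + 88 = -35*111/55 + 88 = -777/11 + 88 = 191/11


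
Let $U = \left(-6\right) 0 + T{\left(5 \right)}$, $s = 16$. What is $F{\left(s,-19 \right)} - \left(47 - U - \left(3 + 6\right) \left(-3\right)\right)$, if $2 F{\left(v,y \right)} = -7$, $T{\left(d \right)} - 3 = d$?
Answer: $- \frac{139}{2} \approx -69.5$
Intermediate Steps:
$T{\left(d \right)} = 3 + d$
$F{\left(v,y \right)} = - \frac{7}{2}$ ($F{\left(v,y \right)} = \frac{1}{2} \left(-7\right) = - \frac{7}{2}$)
$U = 8$ ($U = \left(-6\right) 0 + \left(3 + 5\right) = 0 + 8 = 8$)
$F{\left(s,-19 \right)} - \left(47 - U - \left(3 + 6\right) \left(-3\right)\right) = - \frac{7}{2} + \left(\left(-62 + \left(15 + \left(3 + 6\right) \left(-3\right)\right)\right) + 8\right) = - \frac{7}{2} + \left(\left(-62 + \left(15 + 9 \left(-3\right)\right)\right) + 8\right) = - \frac{7}{2} + \left(\left(-62 + \left(15 - 27\right)\right) + 8\right) = - \frac{7}{2} + \left(\left(-62 - 12\right) + 8\right) = - \frac{7}{2} + \left(-74 + 8\right) = - \frac{7}{2} - 66 = - \frac{139}{2}$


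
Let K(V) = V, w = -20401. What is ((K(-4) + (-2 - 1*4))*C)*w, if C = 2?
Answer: 408020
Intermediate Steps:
((K(-4) + (-2 - 1*4))*C)*w = ((-4 + (-2 - 1*4))*2)*(-20401) = ((-4 + (-2 - 4))*2)*(-20401) = ((-4 - 6)*2)*(-20401) = -10*2*(-20401) = -20*(-20401) = 408020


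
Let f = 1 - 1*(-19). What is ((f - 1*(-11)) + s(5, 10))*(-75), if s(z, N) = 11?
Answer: -3150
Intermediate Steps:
f = 20 (f = 1 + 19 = 20)
((f - 1*(-11)) + s(5, 10))*(-75) = ((20 - 1*(-11)) + 11)*(-75) = ((20 + 11) + 11)*(-75) = (31 + 11)*(-75) = 42*(-75) = -3150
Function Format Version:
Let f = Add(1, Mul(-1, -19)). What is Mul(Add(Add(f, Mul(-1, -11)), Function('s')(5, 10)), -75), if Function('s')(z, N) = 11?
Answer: -3150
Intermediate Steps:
f = 20 (f = Add(1, 19) = 20)
Mul(Add(Add(f, Mul(-1, -11)), Function('s')(5, 10)), -75) = Mul(Add(Add(20, Mul(-1, -11)), 11), -75) = Mul(Add(Add(20, 11), 11), -75) = Mul(Add(31, 11), -75) = Mul(42, -75) = -3150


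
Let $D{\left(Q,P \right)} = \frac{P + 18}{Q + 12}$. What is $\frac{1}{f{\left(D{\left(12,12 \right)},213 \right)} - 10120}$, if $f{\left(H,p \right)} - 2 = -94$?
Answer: $- \frac{1}{10212} \approx -9.7924 \cdot 10^{-5}$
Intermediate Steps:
$D{\left(Q,P \right)} = \frac{18 + P}{12 + Q}$
$f{\left(H,p \right)} = -92$ ($f{\left(H,p \right)} = 2 - 94 = -92$)
$\frac{1}{f{\left(D{\left(12,12 \right)},213 \right)} - 10120} = \frac{1}{-92 - 10120} = \frac{1}{-10212} = - \frac{1}{10212}$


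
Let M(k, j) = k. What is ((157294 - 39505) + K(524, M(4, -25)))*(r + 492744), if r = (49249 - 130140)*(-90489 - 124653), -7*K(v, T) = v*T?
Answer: 14313144700053582/7 ≈ 2.0447e+15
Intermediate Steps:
K(v, T) = -T*v/7 (K(v, T) = -v*T/7 = -T*v/7)
r = 17403051522 (r = -80891*(-215142) = 17403051522)
((157294 - 39505) + K(524, M(4, -25)))*(r + 492744) = ((157294 - 39505) - ⅐*4*524)*(17403051522 + 492744) = (117789 - 2096/7)*17403544266 = (822427/7)*17403544266 = 14313144700053582/7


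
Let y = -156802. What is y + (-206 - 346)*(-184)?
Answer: -55234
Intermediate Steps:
y + (-206 - 346)*(-184) = -156802 + (-206 - 346)*(-184) = -156802 - 552*(-184) = -156802 + 101568 = -55234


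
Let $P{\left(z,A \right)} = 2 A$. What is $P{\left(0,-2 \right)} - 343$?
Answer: $-347$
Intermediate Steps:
$P{\left(0,-2 \right)} - 343 = 2 \left(-2\right) - 343 = -4 - 343 = -347$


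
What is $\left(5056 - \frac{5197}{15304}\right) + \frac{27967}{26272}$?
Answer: $\frac{254142580739}{50258336} \approx 5056.7$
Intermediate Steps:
$\left(5056 - \frac{5197}{15304}\right) + \frac{27967}{26272} = \frac{77371827}{15304} + \frac{27967}{26272} = \frac{254142580739}{50258336}$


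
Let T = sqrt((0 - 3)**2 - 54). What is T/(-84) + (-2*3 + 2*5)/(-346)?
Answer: -2/173 - I*sqrt(5)/28 ≈ -0.011561 - 0.07986*I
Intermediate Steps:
T = 3*I*sqrt(5) (T = sqrt((-3)**2 - 54) = sqrt(9 - 54) = sqrt(-45) = 3*I*sqrt(5) ≈ 6.7082*I)
T/(-84) + (-2*3 + 2*5)/(-346) = (3*I*sqrt(5))/(-84) + (-2*3 + 2*5)/(-346) = (3*I*sqrt(5))*(-1/84) + (-6 + 10)*(-1/346) = -I*sqrt(5)/28 + 4*(-1/346) = -I*sqrt(5)/28 - 2/173 = -2/173 - I*sqrt(5)/28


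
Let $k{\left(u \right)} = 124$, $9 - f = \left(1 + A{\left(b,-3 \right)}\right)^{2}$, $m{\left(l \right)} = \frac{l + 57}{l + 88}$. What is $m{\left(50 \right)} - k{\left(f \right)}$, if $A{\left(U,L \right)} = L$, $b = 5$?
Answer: $- \frac{17005}{138} \approx -123.22$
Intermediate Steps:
$m{\left(l \right)} = \frac{57 + l}{88 + l}$
$f = 5$ ($f = 9 - \left(1 - 3\right)^{2} = 9 - \left(-2\right)^{2} = 9 - 4 = 5$)
$m{\left(50 \right)} - k{\left(f \right)} = \frac{57 + 50}{88 + 50} - 124 = \frac{1}{138} \cdot 107 - 124 = \frac{107}{138} - 124 = - \frac{17005}{138}$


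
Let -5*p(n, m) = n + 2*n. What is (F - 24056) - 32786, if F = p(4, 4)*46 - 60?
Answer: -285062/5 ≈ -57012.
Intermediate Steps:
p(n, m) = -3*n/5 (p(n, m) = -(n + 2*n)/5 = -3*n/5)
F = -852/5 (F = -⅗*4*46 - 60 = -12/5*46 - 60 = -552/5 - 60 = -852/5 ≈ -170.40)
(F - 24056) - 32786 = (-852/5 - 24056) - 32786 = -121132/5 - 32786 = -285062/5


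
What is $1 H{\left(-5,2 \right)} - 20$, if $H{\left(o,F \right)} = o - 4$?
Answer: $-29$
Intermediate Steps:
$H{\left(o,F \right)} = -4 + o$ ($H{\left(o,F \right)} = o - 4 = -4 + o$)
$1 H{\left(-5,2 \right)} - 20 = 1 \left(-4 - 5\right) - 20 = 1 \left(-9\right) - 20 = -9 - 20 = -29$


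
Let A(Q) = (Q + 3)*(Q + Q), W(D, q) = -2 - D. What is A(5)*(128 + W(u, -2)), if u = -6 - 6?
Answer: 11040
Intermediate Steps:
u = -12
A(Q) = 2*Q*(3 + Q) (A(Q) = (3 + Q)*(2*Q) = 2*Q*(3 + Q))
A(5)*(128 + W(u, -2)) = (2*5*(3 + 5))*(128 + (-2 - 1*(-12))) = (2*5*8)*(128 + (-2 + 12)) = 80*(128 + 10) = 80*138 = 11040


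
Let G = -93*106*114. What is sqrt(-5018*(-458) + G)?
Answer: 28*sqrt(1498) ≈ 1083.7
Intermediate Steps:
G = -1123812 (G = -9858*114 = -1123812)
sqrt(-5018*(-458) + G) = sqrt(-5018*(-458) - 1123812) = sqrt(2298244 - 1123812) = sqrt(1174432) = 28*sqrt(1498)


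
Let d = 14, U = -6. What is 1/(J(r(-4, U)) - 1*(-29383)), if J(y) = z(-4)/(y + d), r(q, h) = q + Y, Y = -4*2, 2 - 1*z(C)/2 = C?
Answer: 1/29389 ≈ 3.4026e-5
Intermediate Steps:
z(C) = 4 - 2*C
Y = -8
r(q, h) = -8 + q (r(q, h) = q - 8 = -8 + q)
J(y) = 12/(14 + y) (J(y) = (4 - 2*(-4))/(y + 14) = (4 + 8)/(14 + y) = 12/(14 + y))
1/(J(r(-4, U)) - 1*(-29383)) = 1/(12/(14 + (-8 - 4)) - 1*(-29383)) = 1/(12/(14 - 12) + 29383) = 1/(12/2 + 29383) = 1/(12*(½) + 29383) = 1/(6 + 29383) = 1/29389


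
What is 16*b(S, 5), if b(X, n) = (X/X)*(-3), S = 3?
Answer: -48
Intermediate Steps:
b(X, n) = -3 (b(X, n) = 1*(-3) = -3)
16*b(S, 5) = 16*(-3) = -48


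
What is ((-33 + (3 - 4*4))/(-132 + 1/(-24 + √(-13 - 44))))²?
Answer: 6348*(16*√57 + 173*I)/(836616*√57 + 9049393*I) ≈ 0.12137 - 2.1927e-5*I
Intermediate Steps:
((-33 + (3 - 4*4))/(-132 + 1/(-24 + √(-13 - 44))))² = ((-33 + (3 - 16))/(-132 + 1/(-24 + √(-57))))² = ((-33 - 13)/(-132 + 1/(-24 + I*√57)))² = (-46/(-132 + 1/(-24 + I*√57)))² = 2116/(-132 + 1/(-24 + I*√57))²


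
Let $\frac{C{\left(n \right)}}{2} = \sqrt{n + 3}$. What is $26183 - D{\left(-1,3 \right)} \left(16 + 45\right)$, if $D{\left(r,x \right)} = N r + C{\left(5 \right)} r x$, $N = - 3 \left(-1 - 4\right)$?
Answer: $27098 + 732 \sqrt{2} \approx 28133.0$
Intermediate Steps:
$N = 15$ ($N = \left(-3\right) \left(-5\right) = 15$)
$C{\left(n \right)} = 2 \sqrt{3 + n}$ ($C{\left(n \right)} = 2 \sqrt{n + 3} = 2 \sqrt{3 + n}$)
$D{\left(r,x \right)} = 15 r + 4 r x \sqrt{2}$ ($D{\left(r,x \right)} = 15 r + 2 \sqrt{3 + 5} r x = 15 r + 2 \sqrt{8} r x = 15 r + 2 \cdot 2 \sqrt{2} r x = 15 r + 4 \sqrt{2} r x = 15 r + 4 r \sqrt{2} x = 15 r + 4 r x \sqrt{2}$)
$26183 - D{\left(-1,3 \right)} \left(16 + 45\right) = 26183 - - (15 + 4 \cdot 3 \sqrt{2}) \left(16 + 45\right) = 26183 - - (15 + 12 \sqrt{2}) 61 = 26183 - \left(-15 - 12 \sqrt{2}\right) 61 = 26183 - \left(-915 - 732 \sqrt{2}\right) = 26183 + \left(915 + 732 \sqrt{2}\right) = 27098 + 732 \sqrt{2}$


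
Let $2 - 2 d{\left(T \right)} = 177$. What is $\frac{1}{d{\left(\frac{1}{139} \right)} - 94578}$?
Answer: $- \frac{2}{189331} \approx -1.0564 \cdot 10^{-5}$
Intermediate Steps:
$d{\left(T \right)} = - \frac{175}{2}$ ($d{\left(T \right)} = 1 - \frac{177}{2} = - \frac{175}{2}$)
$\frac{1}{d{\left(\frac{1}{139} \right)} - 94578} = \frac{1}{- \frac{175}{2} - 94578} = \frac{1}{- \frac{189331}{2}} = - \frac{2}{189331}$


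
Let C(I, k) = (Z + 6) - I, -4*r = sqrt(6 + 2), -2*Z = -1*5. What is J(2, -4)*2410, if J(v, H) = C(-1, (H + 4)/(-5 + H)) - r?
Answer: 22895 + 1205*sqrt(2) ≈ 24599.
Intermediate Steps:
Z = 5/2 (Z = -(-1)*5/2 = -1/2*(-5) = 5/2 ≈ 2.5000)
r = -sqrt(2)/2 (r = -sqrt(6 + 2)/4 = -sqrt(2)/2 ≈ -0.70711)
C(I, k) = 17/2 - I (C(I, k) = (5/2 + 6) - I = 17/2 - I)
J(v, H) = 19/2 + sqrt(2)/2 (J(v, H) = (17/2 - 1*(-1)) - (-1)*sqrt(2)/2 = (17/2 + 1) + sqrt(2)/2 = 19/2 + sqrt(2)/2)
J(2, -4)*2410 = (19/2 + sqrt(2)/2)*2410 = 22895 + 1205*sqrt(2)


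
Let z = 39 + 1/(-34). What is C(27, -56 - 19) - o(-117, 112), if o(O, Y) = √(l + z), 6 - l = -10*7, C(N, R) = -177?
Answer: -177 - √132906/34 ≈ -187.72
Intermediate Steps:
l = 76 (l = 6 - (-10)*7 = 6 - 1*(-70) = 6 + 70 = 76)
z = 1325/34 (z = 39 - 1/34 = 1325/34 ≈ 38.971)
o(O, Y) = √132906/34 (o(O, Y) = √(76 + 1325/34) = √(3909/34) = √132906/34)
C(27, -56 - 19) - o(-117, 112) = -177 - √132906/34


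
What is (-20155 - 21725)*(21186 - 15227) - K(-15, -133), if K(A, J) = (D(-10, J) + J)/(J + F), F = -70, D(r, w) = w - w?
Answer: -7237324699/29 ≈ -2.4956e+8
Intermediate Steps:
D(r, w) = 0
K(A, J) = J/(-70 + J) (K(A, J) = (0 + J)/(J - 70) = J/(-70 + J))
(-20155 - 21725)*(21186 - 15227) - K(-15, -133) = (-20155 - 21725)*(21186 - 15227) - (-133)/(-70 - 133) = -41880*5959 - (-133)/(-203) = -249562920 - (-133)*(-1)/203 = -249562920 - 1*19/29 = -249562920 - 19/29 = -7237324699/29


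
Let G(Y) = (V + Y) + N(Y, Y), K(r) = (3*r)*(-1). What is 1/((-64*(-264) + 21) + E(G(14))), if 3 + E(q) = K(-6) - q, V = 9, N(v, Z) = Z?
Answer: 1/16895 ≈ 5.9189e-5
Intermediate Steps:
K(r) = -3*r
G(Y) = 9 + 2*Y (G(Y) = (9 + Y) + Y = 9 + 2*Y)
E(q) = 15 - q (E(q) = -3 + (-3*(-6) - q) = -3 + (18 - q) = 15 - q)
1/((-64*(-264) + 21) + E(G(14))) = 1/((-64*(-264) + 21) + (15 - (9 + 2*14))) = 1/((16896 + 21) + (15 - (9 + 28))) = 1/(16917 + (15 - 1*37)) = 1/(16917 + (15 - 37)) = 1/(16917 - 22) = 1/16895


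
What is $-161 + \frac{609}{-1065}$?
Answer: $- \frac{57358}{355} \approx -161.57$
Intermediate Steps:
$-161 + \frac{609}{-1065} = -161 + 609 \left(- \frac{1}{1065}\right) = -161 - \frac{203}{355} = - \frac{57358}{355}$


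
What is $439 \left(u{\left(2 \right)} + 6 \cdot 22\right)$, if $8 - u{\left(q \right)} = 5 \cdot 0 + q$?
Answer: $60582$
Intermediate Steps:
$u{\left(q \right)} = 8 - q$ ($u{\left(q \right)} = 8 - \left(5 \cdot 0 + q\right) = 8 - \left(0 + q\right) = 8 - q$)
$439 \left(u{\left(2 \right)} + 6 \cdot 22\right) = 439 \left(\left(8 - 2\right) + 6 \cdot 22\right) = 439 \left(\left(8 - 2\right) + 132\right) = 439 \left(6 + 132\right) = 439 \cdot 138 = 60582$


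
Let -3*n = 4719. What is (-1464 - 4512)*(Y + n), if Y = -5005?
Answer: 39310128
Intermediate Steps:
n = -1573 (n = -⅓*4719 = -1573)
(-1464 - 4512)*(Y + n) = (-1464 - 4512)*(-5005 - 1573) = -5976*(-6578) = 39310128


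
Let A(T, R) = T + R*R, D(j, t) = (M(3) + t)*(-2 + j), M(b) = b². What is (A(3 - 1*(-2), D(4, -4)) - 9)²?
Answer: 9216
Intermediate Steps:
D(j, t) = (-2 + j)*(9 + t) (D(j, t) = (3² + t)*(-2 + j) = (9 + t)*(-2 + j) = (-2 + j)*(9 + t))
A(T, R) = T + R²
(A(3 - 1*(-2), D(4, -4)) - 9)² = (((3 - 1*(-2)) + (-18 - 2*(-4) + 9*4 + 4*(-4))²) - 9)² = (((3 + 2) + (-18 + 8 + 36 - 16)²) - 9)² = ((5 + 10²) - 9)² = ((5 + 100) - 9)² = (105 - 9)² = 96² = 9216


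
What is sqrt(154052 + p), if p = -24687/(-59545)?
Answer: 7*sqrt(11147129049035)/59545 ≈ 392.50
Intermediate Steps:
p = 24687/59545 (p = -24687*(-1/59545) = 24687/59545 ≈ 0.41459)
sqrt(154052 + p) = sqrt(154052 + 24687/59545) = sqrt(9173051027/59545) = 7*sqrt(11147129049035)/59545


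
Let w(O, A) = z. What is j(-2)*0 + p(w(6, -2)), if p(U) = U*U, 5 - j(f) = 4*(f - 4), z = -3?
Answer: 9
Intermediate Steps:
j(f) = 21 - 4*f (j(f) = 5 - 4*(f - 4) = 5 - 4*(-4 + f) = 5 - (-16 + 4*f) = 5 + (16 - 4*f) = 21 - 4*f)
w(O, A) = -3
p(U) = U²
j(-2)*0 + p(w(6, -2)) = (21 - 4*(-2))*0 + (-3)² = (21 + 8)*0 + 9 = 29*0 + 9 = 0 + 9 = 9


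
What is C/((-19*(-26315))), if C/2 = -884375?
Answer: -353750/99997 ≈ -3.5376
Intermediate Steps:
C = -1768750 (C = 2*(-884375) = -1768750)
C/((-19*(-26315))) = -1768750/((-19*(-26315))) = -1768750/499985 = -1768750*1/499985 = -353750/99997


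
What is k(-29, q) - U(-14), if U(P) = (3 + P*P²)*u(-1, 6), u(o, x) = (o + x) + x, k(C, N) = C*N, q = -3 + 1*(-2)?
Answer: 30296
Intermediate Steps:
q = -5 (q = -3 - 2 = -5)
u(o, x) = o + 2*x
U(P) = 33 + 11*P³ (U(P) = (3 + P*P²)*(-1 + 2*6) = (3 + P³)*(-1 + 12) = (3 + P³)*11 = 33 + 11*P³)
k(-29, q) - U(-14) = -29*(-5) - (33 + 11*(-14)³) = 145 - (33 + 11*(-2744)) = 145 - (33 - 30184) = 145 - 1*(-30151) = 145 + 30151 = 30296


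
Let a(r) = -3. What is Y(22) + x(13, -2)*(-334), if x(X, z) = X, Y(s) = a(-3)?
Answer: -4345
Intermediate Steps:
Y(s) = -3
Y(22) + x(13, -2)*(-334) = -3 + 13*(-334) = -3 - 4342 = -4345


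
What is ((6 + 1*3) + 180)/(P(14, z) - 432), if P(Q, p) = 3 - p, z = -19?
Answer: -189/410 ≈ -0.46098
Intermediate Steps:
((6 + 1*3) + 180)/(P(14, z) - 432) = ((6 + 1*3) + 180)/((3 - 1*(-19)) - 432) = ((6 + 3) + 180)/((3 + 19) - 432) = (9 + 180)/(22 - 432) = 189/(-410) = 189*(-1/410) = -189/410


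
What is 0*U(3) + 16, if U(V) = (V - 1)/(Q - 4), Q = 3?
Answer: 16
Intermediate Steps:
U(V) = 1 - V (U(V) = (V - 1)/(3 - 4) = (-1 + V)/(-1) = (-1 + V)*(-1) = 1 - V)
0*U(3) + 16 = 0*(1 - 1*3) + 16 = 0*(1 - 3) + 16 = 0*(-2) + 16 = 0 + 16 = 16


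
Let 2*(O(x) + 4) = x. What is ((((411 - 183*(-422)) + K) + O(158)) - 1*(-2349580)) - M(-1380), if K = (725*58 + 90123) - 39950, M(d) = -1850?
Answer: 2521365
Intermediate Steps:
O(x) = -4 + x/2
K = 92223 (K = (42050 + 90123) - 39950 = 132173 - 39950 = 92223)
((((411 - 183*(-422)) + K) + O(158)) - 1*(-2349580)) - M(-1380) = ((((411 - 183*(-422)) + 92223) + (-4 + (1/2)*158)) - 1*(-2349580)) - 1*(-1850) = ((((411 + 77226) + 92223) + (-4 + 79)) + 2349580) + 1850 = (((77637 + 92223) + 75) + 2349580) + 1850 = ((169860 + 75) + 2349580) + 1850 = (169935 + 2349580) + 1850 = 2519515 + 1850 = 2521365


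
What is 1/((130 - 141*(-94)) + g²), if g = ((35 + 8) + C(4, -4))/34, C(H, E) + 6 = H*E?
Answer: 1156/15472345 ≈ 7.4714e-5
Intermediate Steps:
C(H, E) = -6 + E*H (C(H, E) = -6 + H*E = -6 + E*H)
g = 21/34 (g = ((35 + 8) + (-6 - 4*4))/34 = (43 + (-6 - 16))*(1/34) = (43 - 22)*(1/34) = 21*(1/34) = 21/34 ≈ 0.61765)
1/((130 - 141*(-94)) + g²) = 1/((130 - 141*(-94)) + (21/34)²) = 1/((130 + 13254) + 441/1156) = 1/(13384 + 441/1156) = 1/(15472345/1156) = 1156/15472345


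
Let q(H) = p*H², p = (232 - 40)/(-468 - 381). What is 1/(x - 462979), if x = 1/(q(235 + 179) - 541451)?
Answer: -164199977/76021141151766 ≈ -2.1599e-6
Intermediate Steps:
p = -64/283 (p = 192/(-849) = 192*(-1/849) = -64/283 ≈ -0.22615)
q(H) = -64*H²/283
x = -283/164199977 (x = 1/(-64*(235 + 179)²/283 - 541451) = 1/(-64/283*414² - 541451) = 1/(-64/283*171396 - 541451) = 1/(-10969344/283 - 541451) = 1/(-164199977/283) = -283/164199977 ≈ -1.7235e-6)
1/(x - 462979) = 1/(-283/164199977 - 462979) = 1/(-76021141151766/164199977) = -164199977/76021141151766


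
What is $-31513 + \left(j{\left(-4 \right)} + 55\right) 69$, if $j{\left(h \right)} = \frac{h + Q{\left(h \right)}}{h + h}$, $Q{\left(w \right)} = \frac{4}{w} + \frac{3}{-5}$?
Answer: $- \frac{276697}{10} \approx -27670.0$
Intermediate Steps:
$Q{\left(w \right)} = - \frac{3}{5} + \frac{4}{w}$ ($Q{\left(w \right)} = \frac{4}{w} + 3 \left(- \frac{1}{5}\right) = \frac{4}{w} - \frac{3}{5} = - \frac{3}{5} + \frac{4}{w}$)
$j{\left(h \right)} = \frac{- \frac{3}{5} + h + \frac{4}{h}}{2 h}$ ($j{\left(h \right)} = \frac{h - \left(\frac{3}{5} - \frac{4}{h}\right)}{h + h} = \frac{- \frac{3}{5} + h + \frac{4}{h}}{2 h}$)
$-31513 + \left(j{\left(-4 \right)} + 55\right) 69 = -31513 + \left(\frac{20 - 4 \left(-3 + 5 \left(-4\right)\right)}{10 \cdot 16} + 55\right) 69 = -31513 + \left(\frac{1}{10} \cdot \frac{1}{16} \left(20 - 4 \left(-3 - 20\right)\right) + 55\right) 69 = -31513 + \left(\frac{1}{10} \cdot \frac{1}{16} \left(20 - -92\right) + 55\right) 69 = -31513 + \left(\frac{1}{10} \cdot \frac{1}{16} \left(20 + 92\right) + 55\right) 69 = -31513 + \left(\frac{1}{10} \cdot \frac{1}{16} \cdot 112 + 55\right) 69 = -31513 + \left(\frac{7}{10} + 55\right) 69 = -31513 + \frac{557}{10} \cdot 69 = -31513 + \frac{38433}{10} = - \frac{276697}{10}$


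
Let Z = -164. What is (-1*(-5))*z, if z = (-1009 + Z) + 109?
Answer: -5320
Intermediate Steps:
z = -1064 (z = (-1009 - 164) + 109 = -1173 + 109 = -1064)
(-1*(-5))*z = -1*(-5)*(-1064) = 5*(-1064) = -5320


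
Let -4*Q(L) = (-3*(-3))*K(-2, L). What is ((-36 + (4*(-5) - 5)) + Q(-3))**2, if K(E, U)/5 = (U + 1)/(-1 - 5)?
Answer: 67081/16 ≈ 4192.6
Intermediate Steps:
K(E, U) = -5/6 - 5*U/6 (K(E, U) = 5*((U + 1)/(-1 - 5)) = 5*((1 + U)/(-6)) = 5*((1 + U)*(-1/6)) = 5*(-1/6 - U/6) = -5/6 - 5*U/6)
Q(L) = 15/8 + 15*L/8 (Q(L) = -(-3*(-3))*(-5/6 - 5*L/6)/4 = -9*(-5/6 - 5*L/6)/4 = -(-15/2 - 15*L/2)/4 = 15/8 + 15*L/8)
((-36 + (4*(-5) - 5)) + Q(-3))**2 = ((-36 + (4*(-5) - 5)) + (15/8 + (15/8)*(-3)))**2 = ((-36 + (-20 - 5)) + (15/8 - 45/8))**2 = ((-36 - 25) - 15/4)**2 = (-61 - 15/4)**2 = (-259/4)**2 = 67081/16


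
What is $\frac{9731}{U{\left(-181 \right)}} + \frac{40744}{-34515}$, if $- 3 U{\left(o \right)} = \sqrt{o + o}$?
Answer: $- \frac{40744}{34515} + \frac{29193 i \sqrt{362}}{362} \approx -1.1805 + 1534.3 i$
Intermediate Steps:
$U{\left(o \right)} = - \frac{\sqrt{2} \sqrt{o}}{3}$ ($U{\left(o \right)} = - \frac{\sqrt{o + o}}{3} = - \frac{\sqrt{2 o}}{3} = - \frac{\sqrt{2} \sqrt{o}}{3}$)
$\frac{9731}{U{\left(-181 \right)}} + \frac{40744}{-34515} = \frac{9731}{\left(- \frac{1}{3}\right) \sqrt{2} \sqrt{-181}} + \frac{40744}{-34515} = \frac{9731}{\left(- \frac{1}{3}\right) \sqrt{2} i \sqrt{181}} + 40744 \left(- \frac{1}{34515}\right) = \frac{9731}{\left(- \frac{1}{3}\right) i \sqrt{362}} - \frac{40744}{34515} = 9731 \frac{3 i \sqrt{362}}{362} - \frac{40744}{34515} = \frac{29193 i \sqrt{362}}{362} - \frac{40744}{34515} = - \frac{40744}{34515} + \frac{29193 i \sqrt{362}}{362}$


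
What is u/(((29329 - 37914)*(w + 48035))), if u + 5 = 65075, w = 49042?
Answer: -4338/55560403 ≈ -7.8077e-5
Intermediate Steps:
u = 65070 (u = -5 + 65075 = 65070)
u/(((29329 - 37914)*(w + 48035))) = 65070/(((29329 - 37914)*(49042 + 48035))) = 65070/((-8585*97077)) = 65070/(-833406045) = 65070*(-1/833406045) = -4338/55560403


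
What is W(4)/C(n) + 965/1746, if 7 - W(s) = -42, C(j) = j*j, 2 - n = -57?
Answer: 3444719/6077826 ≈ 0.56677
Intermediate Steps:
n = 59 (n = 2 - 1*(-57) = 2 + 57 = 59)
C(j) = j²
W(s) = 49 (W(s) = 7 - 1*(-42) = 7 + 42 = 49)
W(4)/C(n) + 965/1746 = 49/(59²) + 965/1746 = 49/3481 + 965*(1/1746) = 49*(1/3481) + 965/1746 = 49/3481 + 965/1746 = 3444719/6077826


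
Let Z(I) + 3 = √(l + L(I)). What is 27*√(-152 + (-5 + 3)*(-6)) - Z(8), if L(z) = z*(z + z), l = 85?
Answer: 3 - √213 + 54*I*√35 ≈ -11.595 + 319.47*I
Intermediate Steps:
L(z) = 2*z² (L(z) = z*(2*z) = 2*z²)
Z(I) = -3 + √(85 + 2*I²)
27*√(-152 + (-5 + 3)*(-6)) - Z(8) = 27*√(-152 + (-5 + 3)*(-6)) - (-3 + √(85 + 2*8²)) = 27*√(-152 - 2*(-6)) - (-3 + √(85 + 2*64)) = 27*√(-152 + 12) - (-3 + √(85 + 128)) = 27*√(-140) - (-3 + √213) = 27*(2*I*√35) + (3 - √213) = 54*I*√35 + (3 - √213) = 3 - √213 + 54*I*√35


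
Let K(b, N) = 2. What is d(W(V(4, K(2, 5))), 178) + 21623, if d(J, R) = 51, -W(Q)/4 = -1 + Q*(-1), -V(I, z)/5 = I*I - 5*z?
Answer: 21674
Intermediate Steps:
V(I, z) = -5*I² + 25*z (V(I, z) = -5*(I*I - 5*z) = -5*(I² - 5*z) = -5*I² + 25*z)
W(Q) = 4 + 4*Q (W(Q) = -4*(-1 + Q*(-1)) = -4*(-1 - Q) = 4 + 4*Q)
d(W(V(4, K(2, 5))), 178) + 21623 = 51 + 21623 = 21674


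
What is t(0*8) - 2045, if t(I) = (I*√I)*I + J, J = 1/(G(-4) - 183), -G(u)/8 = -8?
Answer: -243356/119 ≈ -2045.0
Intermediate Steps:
G(u) = 64 (G(u) = -8*(-8) = 64)
J = -1/119 (J = 1/(64 - 183) = 1/(-119) = -1/119 ≈ -0.0084034)
t(I) = -1/119 + I^(5/2) (t(I) = (I*√I)*I - 1/119 = I^(3/2)*I - 1/119 = I^(5/2) - 1/119 = -1/119 + I^(5/2))
t(0*8) - 2045 = (-1/119 + (0*8)^(5/2)) - 2045 = (-1/119 + 0^(5/2)) - 2045 = (-1/119 + 0) - 2045 = -1/119 - 2045 = -243356/119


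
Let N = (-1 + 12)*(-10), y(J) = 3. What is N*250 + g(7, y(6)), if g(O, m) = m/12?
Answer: -109999/4 ≈ -27500.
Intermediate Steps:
N = -110 (N = 11*(-10) = -110)
g(O, m) = m/12 (g(O, m) = m*(1/12) = m/12)
N*250 + g(7, y(6)) = -110*250 + (1/12)*3 = -27500 + ¼ = -109999/4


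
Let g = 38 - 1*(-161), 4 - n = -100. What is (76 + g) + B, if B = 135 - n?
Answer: 306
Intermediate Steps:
n = 104 (n = 4 - 1*(-100) = 4 + 100 = 104)
g = 199 (g = 38 + 161 = 199)
B = 31 (B = 135 - 1*104 = 135 - 104 = 31)
(76 + g) + B = (76 + 199) + 31 = 275 + 31 = 306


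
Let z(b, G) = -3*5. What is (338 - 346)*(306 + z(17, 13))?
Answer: -2328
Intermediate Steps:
z(b, G) = -15
(338 - 346)*(306 + z(17, 13)) = (338 - 346)*(306 - 15) = -8*291 = -2328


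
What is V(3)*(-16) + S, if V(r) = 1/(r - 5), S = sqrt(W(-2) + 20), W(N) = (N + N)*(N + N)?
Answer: 14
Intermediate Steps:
W(N) = 4*N**2 (W(N) = (2*N)*(2*N) = 4*N**2)
S = 6 (S = sqrt(4*(-2)**2 + 20) = sqrt(4*4 + 20) = sqrt(16 + 20) = sqrt(36) = 6)
V(r) = 1/(-5 + r)
V(3)*(-16) + S = -16/(-5 + 3) + 6 = -16/(-2) + 6 = -1/2*(-16) + 6 = 8 + 6 = 14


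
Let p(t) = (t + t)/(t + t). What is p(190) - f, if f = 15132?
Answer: -15131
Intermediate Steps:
p(t) = 1 (p(t) = (2*t)/((2*t)) = (2*t)*(1/(2*t)) = 1)
p(190) - f = 1 - 1*15132 = 1 - 15132 = -15131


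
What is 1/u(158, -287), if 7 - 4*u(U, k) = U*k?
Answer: 4/45353 ≈ 8.8197e-5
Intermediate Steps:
u(U, k) = 7/4 - U*k/4
1/u(158, -287) = 1/(7/4 - ¼*158*(-287)) = 1/(7/4 + 22673/2) = 1/(45353/4) = 4/45353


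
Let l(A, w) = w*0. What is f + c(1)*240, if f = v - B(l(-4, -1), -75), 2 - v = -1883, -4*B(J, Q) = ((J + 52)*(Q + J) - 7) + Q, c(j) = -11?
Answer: -3501/2 ≈ -1750.5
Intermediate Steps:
l(A, w) = 0
B(J, Q) = 7/4 - Q/4 - (52 + J)*(J + Q)/4 (B(J, Q) = -(((J + 52)*(Q + J) - 7) + Q)/4 = -(((52 + J)*(J + Q) - 7) + Q)/4 = -((-7 + (52 + J)*(J + Q)) + Q)/4 = -(-7 + Q + (52 + J)*(J + Q))/4 = 7/4 - Q/4 - (52 + J)*(J + Q)/4)
v = 1885 (v = 2 - 1*(-1883) = 2 + 1883 = 1885)
f = 1779/2 (f = 1885 - (7/4 - 13*0 - 53/4*(-75) - ¼*0² - ¼*0*(-75)) = 1885 - (7/4 + 0 + 3975/4 - ¼*0 + 0) = 1885 - (7/4 + 0 + 3975/4 + 0 + 0) = 1885 - 1*1991/2 = 1885 - 1991/2 = 1779/2 ≈ 889.50)
f + c(1)*240 = 1779/2 - 11*240 = 1779/2 - 2640 = -3501/2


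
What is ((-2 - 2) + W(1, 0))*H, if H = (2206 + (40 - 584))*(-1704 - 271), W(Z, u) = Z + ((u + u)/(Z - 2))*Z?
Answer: 9847350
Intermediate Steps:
W(Z, u) = Z + 2*Z*u/(-2 + Z) (W(Z, u) = Z + ((2*u)/(-2 + Z))*Z = Z + (2*u/(-2 + Z))*Z = Z + 2*Z*u/(-2 + Z))
H = -3282450 (H = (2206 - 544)*(-1975) = 1662*(-1975) = -3282450)
((-2 - 2) + W(1, 0))*H = ((-2 - 2) + 1*(-2 + 1 + 2*0)/(-2 + 1))*(-3282450) = (-4 + 1*(-2 + 1 + 0)/(-1))*(-3282450) = (-4 + 1*(-1)*(-1))*(-3282450) = (-4 + 1)*(-3282450) = -3*(-3282450) = 9847350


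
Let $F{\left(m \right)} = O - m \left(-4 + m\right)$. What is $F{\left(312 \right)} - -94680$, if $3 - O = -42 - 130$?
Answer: $-1241$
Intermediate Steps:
$O = 175$ ($O = 3 - \left(-42 - 130\right) = 3 - -172 = 3 + 172 = 175$)
$F{\left(m \right)} = 175 - m \left(-4 + m\right)$
$F{\left(312 \right)} - -94680 = \left(175 - 312^{2} + 4 \cdot 312\right) - -94680 = \left(175 - 97344 + 1248\right) + 94680 = -95921 + 94680 = -1241$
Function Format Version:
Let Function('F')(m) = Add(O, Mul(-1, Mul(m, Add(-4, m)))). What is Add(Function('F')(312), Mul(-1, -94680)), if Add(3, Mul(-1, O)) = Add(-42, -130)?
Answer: -1241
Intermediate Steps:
O = 175 (O = Add(3, Mul(-1, Add(-42, -130))) = Add(3, Mul(-1, -172)) = Add(3, 172) = 175)
Function('F')(m) = Add(175, Mul(-1, m, Add(-4, m))) (Function('F')(m) = Add(175, Mul(-1, Mul(m, Add(-4, m)))) = Add(175, Mul(-1, m, Add(-4, m))))
Add(Function('F')(312), Mul(-1, -94680)) = Add(Add(175, Mul(-1, Pow(312, 2)), Mul(4, 312)), Mul(-1, -94680)) = Add(Add(175, Mul(-1, 97344), 1248), 94680) = Add(Add(175, -97344, 1248), 94680) = Add(-95921, 94680) = -1241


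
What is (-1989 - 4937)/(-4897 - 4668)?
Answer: 6926/9565 ≈ 0.72410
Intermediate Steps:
(-1989 - 4937)/(-4897 - 4668) = -6926/(-9565) = -6926*(-1/9565) = 6926/9565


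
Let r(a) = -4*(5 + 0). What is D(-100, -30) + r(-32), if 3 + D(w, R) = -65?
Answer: -88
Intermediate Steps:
r(a) = -20 (r(a) = -4*5 = -20)
D(w, R) = -68 (D(w, R) = -3 - 65 = -68)
D(-100, -30) + r(-32) = -68 - 20 = -88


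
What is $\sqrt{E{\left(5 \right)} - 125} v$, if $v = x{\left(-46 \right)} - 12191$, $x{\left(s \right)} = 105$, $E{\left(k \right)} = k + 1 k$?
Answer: $- 12086 i \sqrt{115} \approx - 1.2961 \cdot 10^{5} i$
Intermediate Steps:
$E{\left(k \right)} = 2 k$ ($E{\left(k \right)} = k + k = 2 k$)
$v = -12086$ ($v = 105 - 12191 = -12086$)
$\sqrt{E{\left(5 \right)} - 125} v = \sqrt{2 \cdot 5 - 125} \left(-12086\right) = \sqrt{10 - 125} \left(-12086\right) = \sqrt{-115} \left(-12086\right) = i \sqrt{115} \left(-12086\right) = - 12086 i \sqrt{115}$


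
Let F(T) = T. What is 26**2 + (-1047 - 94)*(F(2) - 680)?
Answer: 774274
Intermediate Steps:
26**2 + (-1047 - 94)*(F(2) - 680) = 26**2 + (-1047 - 94)*(2 - 680) = 676 - 1141*(-678) = 676 + 773598 = 774274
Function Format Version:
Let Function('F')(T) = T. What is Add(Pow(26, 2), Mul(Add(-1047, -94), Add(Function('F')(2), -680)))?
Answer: 774274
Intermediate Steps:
Add(Pow(26, 2), Mul(Add(-1047, -94), Add(Function('F')(2), -680))) = Add(Pow(26, 2), Mul(Add(-1047, -94), Add(2, -680))) = Add(676, Mul(-1141, -678)) = Add(676, 773598) = 774274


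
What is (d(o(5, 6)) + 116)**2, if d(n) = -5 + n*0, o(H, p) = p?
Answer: 12321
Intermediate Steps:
d(n) = -5 (d(n) = -5 + 0 = -5)
(d(o(5, 6)) + 116)**2 = (-5 + 116)**2 = 111**2 = 12321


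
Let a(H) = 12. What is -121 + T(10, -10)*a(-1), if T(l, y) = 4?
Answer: -73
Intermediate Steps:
-121 + T(10, -10)*a(-1) = -121 + 4*12 = -121 + 48 = -73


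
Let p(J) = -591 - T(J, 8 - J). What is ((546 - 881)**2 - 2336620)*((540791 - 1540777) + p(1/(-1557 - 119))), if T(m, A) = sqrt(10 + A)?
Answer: 2225678475915 + 2224395*sqrt(12640811)/838 ≈ 2.2257e+12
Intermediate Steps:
p(J) = -591 - sqrt(18 - J) (p(J) = -591 - sqrt(10 + (8 - J)) = -591 - sqrt(18 - J))
((546 - 881)**2 - 2336620)*((540791 - 1540777) + p(1/(-1557 - 119))) = ((546 - 881)**2 - 2336620)*((540791 - 1540777) + (-591 - sqrt(18 - 1/(-1557 - 119)))) = ((-335)**2 - 2336620)*(-999986 + (-591 - sqrt(18 - 1/(-1676)))) = (112225 - 2336620)*(-999986 + (-591 - sqrt(18 - 1*(-1/1676)))) = -2224395*(-999986 + (-591 - sqrt(18 + 1/1676))) = -2224395*(-999986 + (-591 - sqrt(30169/1676))) = -2224395*(-999986 + (-591 - sqrt(12640811)/838)) = -2224395*(-1000577 - sqrt(12640811)/838) = 2225678475915 + 2224395*sqrt(12640811)/838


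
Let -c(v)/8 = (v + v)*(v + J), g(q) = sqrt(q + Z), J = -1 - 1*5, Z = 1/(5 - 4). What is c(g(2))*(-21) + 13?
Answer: 1021 - 2016*sqrt(3) ≈ -2470.8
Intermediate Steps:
Z = 1 (Z = 1/1 = 1)
J = -6 (J = -1 - 5 = -6)
g(q) = sqrt(1 + q) (g(q) = sqrt(q + 1) = sqrt(1 + q))
c(v) = -16*v*(-6 + v) (c(v) = -8*(v + v)*(v - 6) = -8*2*v*(-6 + v) = -16*v*(-6 + v))
c(g(2))*(-21) + 13 = (16*sqrt(1 + 2)*(6 - sqrt(1 + 2)))*(-21) + 13 = (16*sqrt(3)*(6 - sqrt(3)))*(-21) + 13 = -336*sqrt(3)*(6 - sqrt(3)) + 13 = 13 - 336*sqrt(3)*(6 - sqrt(3))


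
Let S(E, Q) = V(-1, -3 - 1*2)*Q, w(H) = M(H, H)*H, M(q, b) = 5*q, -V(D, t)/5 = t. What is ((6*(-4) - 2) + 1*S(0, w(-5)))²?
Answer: 9603801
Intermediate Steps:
V(D, t) = -5*t
w(H) = 5*H² (w(H) = (5*H)*H = 5*H²)
S(E, Q) = 25*Q (S(E, Q) = (-5*(-3 - 1*2))*Q = (-5*(-3 - 2))*Q = (-5*(-5))*Q = 25*Q)
((6*(-4) - 2) + 1*S(0, w(-5)))² = ((6*(-4) - 2) + 1*(25*(5*(-5)²)))² = ((-24 - 2) + 1*(25*(5*25)))² = (-26 + 1*(25*125))² = (-26 + 1*3125)² = (-26 + 3125)² = 3099² = 9603801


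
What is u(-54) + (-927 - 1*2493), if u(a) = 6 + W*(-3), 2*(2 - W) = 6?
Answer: -3411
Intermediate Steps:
W = -1 (W = 2 - ½*6 = 2 - 3 = -1)
u(a) = 9 (u(a) = 6 - 1*(-3) = 6 + 3 = 9)
u(-54) + (-927 - 1*2493) = 9 + (-927 - 1*2493) = 9 + (-927 - 2493) = 9 - 3420 = -3411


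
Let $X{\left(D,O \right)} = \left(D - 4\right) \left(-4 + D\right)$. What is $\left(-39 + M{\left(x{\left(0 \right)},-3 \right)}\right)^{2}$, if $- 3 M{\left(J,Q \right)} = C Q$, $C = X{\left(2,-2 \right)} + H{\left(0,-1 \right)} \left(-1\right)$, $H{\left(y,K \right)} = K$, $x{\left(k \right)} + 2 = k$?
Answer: $1156$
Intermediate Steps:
$X{\left(D,O \right)} = \left(-4 + D\right)^{2}$ ($X{\left(D,O \right)} = \left(-4 + D\right) \left(-4 + D\right) = \left(-4 + D\right)^{2}$)
$x{\left(k \right)} = -2 + k$
$C = 5$ ($C = \left(-4 + 2\right)^{2} - -1 = \left(-2\right)^{2} + 1 = 4 + 1 = 5$)
$M{\left(J,Q \right)} = - \frac{5 Q}{3}$
$\left(-39 + M{\left(x{\left(0 \right)},-3 \right)}\right)^{2} = \left(-39 - -5\right)^{2} = \left(-39 + 5\right)^{2} = \left(-34\right)^{2} = 1156$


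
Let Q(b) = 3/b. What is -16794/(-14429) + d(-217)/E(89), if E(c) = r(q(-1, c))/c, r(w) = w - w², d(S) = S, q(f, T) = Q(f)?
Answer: 278868805/173148 ≈ 1610.6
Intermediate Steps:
q(f, T) = 3/f
E(c) = -12/c (E(c) = ((3/(-1))*(1 - 3/(-1)))/c = ((3*(-1))*(1 - 3*(-1)))/c = (-3*(1 - 1*(-3)))/c = (-3*(1 + 3))/c = (-3*4)/c = -12/c)
-16794/(-14429) + d(-217)/E(89) = -16794/(-14429) - 217/((-12/89)) = -16794*(-1/14429) - 217/((-12*1/89)) = 16794/14429 - 217/(-12/89) = 16794/14429 - 217*(-89/12) = 16794/14429 + 19313/12 = 278868805/173148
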